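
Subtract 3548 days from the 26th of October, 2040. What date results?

−366 (one year; includes Feb 29, 2040) → Oct 26, 2039 (3182 left).
−365 (one year) → Oct 26, 2038 (2817 left).
−365 (one year) → Oct 26, 2037 (2452 left).
−365 (one year) → Oct 26, 2036 (2087 left).
−366 (one year; includes Feb 29, 2036) → Oct 26, 2035 (1721 left).
−365 (one year) → Oct 26, 2034 (1356 left).
−365 (one year) → Oct 26, 2033 (991 left).
−365 (one year) → Oct 26, 2032 (626 left).
−366 (one year; includes Feb 29, 2032) → Oct 26, 2031 (260 left).
−26 → Sep 30, 2031 (end of Sep, 30 days; 234 left).
−30 → Aug 31, 2031 (end of Aug, 31 days; 204 left).
−31 → Jul 31, 2031 (end of Jul, 31 days; 173 left).
−31 → Jun 30, 2031 (end of Jun, 30 days; 142 left).
−30 → May 31, 2031 (end of May, 31 days; 112 left).
−31 → Apr 30, 2031 (end of Apr, 30 days; 81 left).
−30 → Mar 31, 2031 (end of Mar, 31 days; 51 left).
−31 → Feb 28, 2031 (end of Feb, 28 days; 20 left).
−20 → Feb 8, 2031.

February 8, 2031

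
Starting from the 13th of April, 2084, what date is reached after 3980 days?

+365 (one year) → Apr 13, 2085 (3615 left).
+365 (one year) → Apr 13, 2086 (3250 left).
+365 (one year) → Apr 13, 2087 (2885 left).
+366 (one year; includes Feb 29, 2088) → Apr 13, 2088 (2519 left).
+365 (one year) → Apr 13, 2089 (2154 left).
+365 (one year) → Apr 13, 2090 (1789 left).
+365 (one year) → Apr 13, 2091 (1424 left).
+366 (one year; includes Feb 29, 2092) → Apr 13, 2092 (1058 left).
+365 (one year) → Apr 13, 2093 (693 left).
+365 (one year) → Apr 13, 2094 (328 left).
Apr has 30 days: +18 → May 1, 2094 (310 left).
May has 31 days: +31 → Jun 1, 2094 (279 left).
Jun has 30 days: +30 → Jul 1, 2094 (249 left).
Jul has 31 days: +31 → Aug 1, 2094 (218 left).
Aug has 31 days: +31 → Sep 1, 2094 (187 left).
Sep has 30 days: +30 → Oct 1, 2094 (157 left).
Oct has 31 days: +31 → Nov 1, 2094 (126 left).
Nov has 30 days: +30 → Dec 1, 2094 (96 left).
Dec has 31 days: +31 → Jan 1, 2095 (65 left).
Jan has 31 days: +31 → Feb 1, 2095 (34 left).
Feb has 28 days: +28 → Mar 1, 2095 (6 left).
+6 → Mar 7, 2095.

March 7, 2095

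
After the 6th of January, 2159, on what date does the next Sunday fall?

Jan 6, 2159 is a Saturday.
From Saturday to the next Sunday is 1 day.
Jan 6, 2159 + 1 = Jan 7, 2159.

January 7, 2159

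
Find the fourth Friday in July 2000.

July 1, 2000 is a Saturday.
The first Friday is therefore July 7 (6 days later).
The fourth Friday is 7 + 3×7 = July 28.

July 28, 2000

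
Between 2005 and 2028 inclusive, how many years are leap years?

6

Multiples of 4 in [2005,2028]: 6.
Of those, multiples of 100: 0 (not leap unless ÷400).
Multiples of 400: 0.
Leap years = 6 − 0 + 0 = 6.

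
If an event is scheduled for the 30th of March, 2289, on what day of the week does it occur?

Saturday

Doomsday rule: the anchor day for the 2200s is Friday. For year 89: 89÷12 = 7 r 5, and 5÷4 = 1, so 7+5+1 = 13.
Friday + 13 ≡ Thursday — that's 2289's doomsday.
In March the doomsday date is Mar 14.
Mar 30 is 16 days after Mar 14; 16 mod 7 = 2, so Thursday + 2 = Saturday.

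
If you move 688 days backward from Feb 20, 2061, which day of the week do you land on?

Friday

Feb 20, 2061 is a Sunday.
688 mod 7 = 2, so 688 days before a Sunday is Sunday − 2 = Friday.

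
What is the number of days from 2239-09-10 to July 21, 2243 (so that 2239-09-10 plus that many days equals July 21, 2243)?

1410

Sep 10, 2239 → Sep 10, 2240: 366 days (Feb 29, 2240 is in that span).
Sep 10, 2240 → Sep 10, 2241: 365 days.
Sep 10, 2241 → Sep 10, 2242: 365 days.
Sep 10, 2242 → Oct 10, 2242: 30 days (September has 30).
Oct 10, 2242 → Nov 10, 2242: 31 days (October has 31).
Nov 10, 2242 → Dec 10, 2242: 30 days (November has 30).
Dec 10, 2242 → Jan 10, 2243: 31 days (December has 31).
Jan 10, 2243 → Feb 10, 2243: 31 days (January has 31).
Feb 10, 2243 → Mar 10, 2243: 28 days (February has 28).
Mar 10, 2243 → Apr 10, 2243: 31 days (March has 31).
Apr 10, 2243 → May 10, 2243: 30 days (April has 30).
May 10, 2243 → Jun 10, 2243: 31 days (May has 31).
Jun 10, 2243 → Jul 10, 2243: 30 days (June has 30).
Jul 10, 2243 → Jul 21, 2243: 11 days.
Total: 1410 days.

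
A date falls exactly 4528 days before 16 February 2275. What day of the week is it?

Wednesday

First find the weekday of Feb 16, 2275. Doomsday rule: the anchor day for the 2200s is Friday. For year 75: 75÷12 = 6 r 3, and 3÷4 = 0, so 6+3+0 = 9.
Friday + 9 ≡ Sunday — that's 2275's doomsday.
In February the doomsday date is Feb 28 (2275 is not a leap year).
Feb 16 is 12 days before Feb 28; 12 mod 7 = 5, so Sunday − 5 = Tuesday.
4528 mod 7 = 6, so 4528 days before a Tuesday is Tuesday − 6 = Wednesday.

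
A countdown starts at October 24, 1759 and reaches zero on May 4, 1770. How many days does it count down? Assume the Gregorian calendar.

3845

Oct 24, 1759 → Oct 24, 1760: 366 days (Feb 29, 1760 is in that span).
Oct 24, 1760 → Oct 24, 1761: 365 days.
Oct 24, 1761 → Oct 24, 1762: 365 days.
Oct 24, 1762 → Oct 24, 1763: 365 days.
Oct 24, 1763 → Oct 24, 1764: 366 days (Feb 29, 1764 is in that span).
Oct 24, 1764 → Oct 24, 1765: 365 days.
Oct 24, 1765 → Oct 24, 1766: 365 days.
Oct 24, 1766 → Oct 24, 1767: 365 days.
Oct 24, 1767 → Oct 24, 1768: 366 days (Feb 29, 1768 is in that span).
Oct 24, 1768 → Oct 24, 1769: 365 days.
Oct 24, 1769 → Nov 24, 1769: 31 days (October has 31).
Nov 24, 1769 → Dec 24, 1769: 30 days (November has 30).
Dec 24, 1769 → Jan 24, 1770: 31 days (December has 31).
Jan 24, 1770 → Feb 24, 1770: 31 days (January has 31).
Feb 24, 1770 → Mar 24, 1770: 28 days (February has 28).
Mar 24, 1770 → Apr 24, 1770: 31 days (March has 31).
Apr 24, 1770 → May 4, 1770: 10 days.
Total: 3845 days.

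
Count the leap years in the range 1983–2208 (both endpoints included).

Multiples of 4 in [1983,2208]: 57.
Of those, multiples of 100: 3 (not leap unless ÷400).
Multiples of 400: 1.
Leap years = 57 − 3 + 1 = 55.

55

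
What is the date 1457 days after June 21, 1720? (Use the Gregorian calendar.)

+365 (one year) → Jun 21, 1721 (1092 left).
+365 (one year) → Jun 21, 1722 (727 left).
+365 (one year) → Jun 21, 1723 (362 left).
Jun has 30 days: +10 → Jul 1, 1723 (352 left).
Jul has 31 days: +31 → Aug 1, 1723 (321 left).
Aug has 31 days: +31 → Sep 1, 1723 (290 left).
Sep has 30 days: +30 → Oct 1, 1723 (260 left).
Oct has 31 days: +31 → Nov 1, 1723 (229 left).
Nov has 30 days: +30 → Dec 1, 1723 (199 left).
Dec has 31 days: +31 → Jan 1, 1724 (168 left).
Jan has 31 days: +31 → Feb 1, 1724 (137 left).
Feb has 29 days: +29 → Mar 1, 1724 (108 left).
Mar has 31 days: +31 → Apr 1, 1724 (77 left).
Apr has 30 days: +30 → May 1, 1724 (47 left).
May has 31 days: +31 → Jun 1, 1724 (16 left).
+16 → Jun 17, 1724.

June 17, 1724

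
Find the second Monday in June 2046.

June 1, 2046 is a Friday.
The first Monday is therefore June 4 (3 days later).
The second Monday is 4 + 1×7 = June 11.

June 11, 2046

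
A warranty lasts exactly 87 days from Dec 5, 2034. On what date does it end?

Dec has 31 days: +27 → Jan 1, 2035 (60 left).
Jan has 31 days: +31 → Feb 1, 2035 (29 left).
Feb has 28 days: +28 → Mar 1, 2035 (1 left).
+1 → Mar 2, 2035.

March 2, 2035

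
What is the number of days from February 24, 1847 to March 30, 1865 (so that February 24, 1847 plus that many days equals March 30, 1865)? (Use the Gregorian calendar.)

6609

Feb 24, 1847 → Feb 24, 1848: 365 days.
Feb 24, 1848 → Feb 24, 1849: 366 days (Feb 29, 1848 is in that span).
Feb 24, 1849 → Feb 24, 1850: 365 days.
Feb 24, 1850 → Feb 24, 1851: 365 days.
Feb 24, 1851 → Feb 24, 1852: 365 days.
Feb 24, 1852 → Feb 24, 1853: 366 days (Feb 29, 1852 is in that span).
Feb 24, 1853 → Feb 24, 1854: 365 days.
Feb 24, 1854 → Feb 24, 1855: 365 days.
Feb 24, 1855 → Feb 24, 1856: 365 days.
Feb 24, 1856 → Feb 24, 1857: 366 days (Feb 29, 1856 is in that span).
Feb 24, 1857 → Feb 24, 1858: 365 days.
Feb 24, 1858 → Feb 24, 1859: 365 days.
Feb 24, 1859 → Feb 24, 1860: 365 days.
Feb 24, 1860 → Feb 24, 1861: 366 days (Feb 29, 1860 is in that span).
Feb 24, 1861 → Feb 24, 1862: 365 days.
Feb 24, 1862 → Feb 24, 1863: 365 days.
Feb 24, 1863 → Feb 24, 1864: 365 days.
Feb 24, 1864 → Mar 24, 1864: 29 days (February has 29).
Mar 24, 1864 → Apr 24, 1864: 31 days (March has 31).
Apr 24, 1864 → May 24, 1864: 30 days (April has 30).
May 24, 1864 → Jun 24, 1864: 31 days (May has 31).
Jun 24, 1864 → Jul 24, 1864: 30 days (June has 30).
Jul 24, 1864 → Aug 24, 1864: 31 days (July has 31).
Aug 24, 1864 → Sep 24, 1864: 31 days (August has 31).
Sep 24, 1864 → Oct 24, 1864: 30 days (September has 30).
Oct 24, 1864 → Nov 24, 1864: 31 days (October has 31).
Nov 24, 1864 → Dec 24, 1864: 30 days (November has 30).
Dec 24, 1864 → Jan 24, 1865: 31 days (December has 31).
Jan 24, 1865 → Feb 24, 1865: 31 days (January has 31).
Feb 24, 1865 → Mar 24, 1865: 28 days (February has 28).
Mar 24, 1865 → Mar 30, 1865: 6 days.
Total: 6609 days.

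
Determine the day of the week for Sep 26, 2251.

Doomsday rule: the anchor day for the 2200s is Friday. For year 51: 51÷12 = 4 r 3, and 3÷4 = 0, so 4+3+0 = 7.
Friday + 7 ≡ Friday — that's 2251's doomsday.
In September the doomsday date is Sep 5.
Sep 26 is 21 days after Sep 5; 21 mod 7 = 0, so Friday + 0 = Friday.

Friday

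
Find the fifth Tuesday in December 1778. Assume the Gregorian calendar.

December 29, 1778

December 1, 1778 is a Tuesday.
The first Tuesday is therefore December 1 (same day).
The fifth Tuesday is 1 + 4×7 = December 29.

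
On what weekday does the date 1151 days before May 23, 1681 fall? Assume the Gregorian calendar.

First find the weekday of May 23, 1681. Doomsday rule: the anchor day for the 1600s is Tuesday. For year 81: 81÷12 = 6 r 9, and 9÷4 = 2, so 6+9+2 = 17.
Tuesday + 17 ≡ Friday — that's 1681's doomsday.
In May the doomsday date is May 9.
May 23 is 14 days after May 9; 14 mod 7 = 0, so Friday + 0 = Friday.
1151 mod 7 = 3, so 1151 days before a Friday is Friday − 3 = Tuesday.

Tuesday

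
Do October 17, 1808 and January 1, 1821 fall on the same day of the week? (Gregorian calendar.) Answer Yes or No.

From Oct 17, 1808 to Jan 1, 1821 is 4459 days.
4459 mod 7 = 0, so they are the same weekday.
(Oct 17, 1808 is a Monday; Jan 1, 1821 is a Monday.)

Yes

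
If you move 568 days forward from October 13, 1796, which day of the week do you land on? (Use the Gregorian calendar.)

Friday

First find the weekday of Oct 13, 1796. Doomsday rule: the anchor day for the 1700s is Sunday. For year 96: 96÷12 = 8 r 0, and 0÷4 = 0, so 8+0+0 = 8.
Sunday + 8 ≡ Monday — that's 1796's doomsday.
In October the doomsday date is Oct 10.
Oct 13 is 3 days after Oct 10; 3 mod 7 = 3, so Monday + 3 = Thursday.
568 mod 7 = 1, so 568 days after a Thursday is Thursday + 1 = Friday.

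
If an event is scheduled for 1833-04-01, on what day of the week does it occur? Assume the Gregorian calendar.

Doomsday rule: the anchor day for the 1800s is Friday. For year 33: 33÷12 = 2 r 9, and 9÷4 = 2, so 2+9+2 = 13.
Friday + 13 ≡ Thursday — that's 1833's doomsday.
In April the doomsday date is Apr 4.
Apr 1 is 3 days before Apr 4; 3 mod 7 = 3, so Thursday − 3 = Monday.

Monday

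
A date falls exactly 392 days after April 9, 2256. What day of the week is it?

First find the weekday of Apr 9, 2256. Doomsday rule: the anchor day for the 2200s is Friday. For year 56: 56÷12 = 4 r 8, and 8÷4 = 2, so 4+8+2 = 14.
Friday + 14 ≡ Friday — that's 2256's doomsday.
In April the doomsday date is Apr 4.
Apr 9 is 5 days after Apr 4; 5 mod 7 = 5, so Friday + 5 = Wednesday.
392 mod 7 = 0, so 392 days after a Wednesday is Wednesday + 0 = Wednesday.

Wednesday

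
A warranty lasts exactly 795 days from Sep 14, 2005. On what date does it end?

+365 (one year) → Sep 14, 2006 (430 left).
+365 (one year) → Sep 14, 2007 (65 left).
Sep has 30 days: +17 → Oct 1, 2007 (48 left).
Oct has 31 days: +31 → Nov 1, 2007 (17 left).
+17 → Nov 18, 2007.

November 18, 2007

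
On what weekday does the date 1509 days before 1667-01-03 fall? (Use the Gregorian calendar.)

First find the weekday of Jan 3, 1667. Doomsday rule: the anchor day for the 1600s is Tuesday. For year 67: 67÷12 = 5 r 7, and 7÷4 = 1, so 5+7+1 = 13.
Tuesday + 13 ≡ Monday — that's 1667's doomsday.
In January the doomsday date is Jan 3 (1667 is not a leap year).
Jan 3 is the doomsday itself: Monday.
1509 mod 7 = 4, so 1509 days before a Monday is Monday − 4 = Thursday.

Thursday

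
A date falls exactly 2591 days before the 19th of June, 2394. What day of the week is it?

Saturday

Jun 19, 2394 is a Sunday.
2591 mod 7 = 1, so 2591 days before a Sunday is Sunday − 1 = Saturday.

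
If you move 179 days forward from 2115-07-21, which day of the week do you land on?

Thursday

First find the weekday of Jul 21, 2115. Doomsday rule: the anchor day for the 2100s is Sunday. For year 15: 15÷12 = 1 r 3, and 3÷4 = 0, so 1+3+0 = 4.
Sunday + 4 ≡ Thursday — that's 2115's doomsday.
In July the doomsday date is Jul 11.
Jul 21 is 10 days after Jul 11; 10 mod 7 = 3, so Thursday + 3 = Sunday.
179 mod 7 = 4, so 179 days after a Sunday is Sunday + 4 = Thursday.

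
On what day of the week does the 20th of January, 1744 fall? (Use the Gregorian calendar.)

Monday

Doomsday rule: the anchor day for the 1700s is Sunday. For year 44: 44÷12 = 3 r 8, and 8÷4 = 2, so 3+8+2 = 13.
Sunday + 13 ≡ Saturday — that's 1744's doomsday.
In January the doomsday date is Jan 4 (1744 is a leap year (divisible by 4)).
Jan 20 is 16 days after Jan 4; 16 mod 7 = 2, so Saturday + 2 = Monday.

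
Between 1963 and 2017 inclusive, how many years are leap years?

Multiples of 4 in [1963,2017]: 14.
Of those, multiples of 100: 1 (not leap unless ÷400).
Multiples of 400: 1.
Leap years = 14 − 1 + 1 = 14.

14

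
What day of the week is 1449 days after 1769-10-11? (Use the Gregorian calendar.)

First find the weekday of Oct 11, 1769. Doomsday rule: the anchor day for the 1700s is Sunday. For year 69: 69÷12 = 5 r 9, and 9÷4 = 2, so 5+9+2 = 16.
Sunday + 16 ≡ Tuesday — that's 1769's doomsday.
In October the doomsday date is Oct 10.
Oct 11 is 1 day after Oct 10; 1 mod 7 = 1, so Tuesday + 1 = Wednesday.
1449 mod 7 = 0, so 1449 days after a Wednesday is Wednesday + 0 = Wednesday.

Wednesday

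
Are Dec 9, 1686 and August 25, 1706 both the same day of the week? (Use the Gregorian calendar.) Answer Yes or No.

No

From Dec 9, 1686 to Aug 25, 1706 is 7198 days.
7198 mod 7 = 2, so they are different weekdays.
(Dec 9, 1686 is a Monday; Aug 25, 1706 is a Wednesday.)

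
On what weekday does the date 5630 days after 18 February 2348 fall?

First find the weekday of Feb 18, 2348. Doomsday rule: the anchor day for the 2300s is Wednesday. For year 48: 48÷12 = 4 r 0, and 0÷4 = 0, so 4+0+0 = 4.
Wednesday + 4 ≡ Sunday — that's 2348's doomsday.
In February the doomsday date is Feb 29 (2348 is a leap year (divisible by 4)).
Feb 18 is 11 days before Feb 29; 11 mod 7 = 4, so Sunday − 4 = Wednesday.
5630 mod 7 = 2, so 5630 days after a Wednesday is Wednesday + 2 = Friday.

Friday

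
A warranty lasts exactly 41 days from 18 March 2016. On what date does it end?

Mar has 31 days: +14 → Apr 1, 2016 (27 left).
+27 → Apr 28, 2016.

April 28, 2016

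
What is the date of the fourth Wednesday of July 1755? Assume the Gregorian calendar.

July 1, 1755 is a Tuesday.
The first Wednesday is therefore July 2 (1 days later).
The fourth Wednesday is 2 + 3×7 = July 23.

July 23, 1755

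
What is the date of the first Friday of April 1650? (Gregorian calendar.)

April 1, 1650 is a Friday.
The first Friday is therefore April 1 (same day).

April 1, 1650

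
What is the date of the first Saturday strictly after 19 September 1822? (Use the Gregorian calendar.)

Sep 19, 1822 is a Thursday.
From Thursday to the next Saturday is 2 days.
Sep 19, 1822 + 2 = Sep 21, 1822.

September 21, 1822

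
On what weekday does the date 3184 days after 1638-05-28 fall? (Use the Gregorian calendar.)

May 28, 1638 is a Friday.
3184 mod 7 = 6, so 3184 days after a Friday is Friday + 6 = Thursday.

Thursday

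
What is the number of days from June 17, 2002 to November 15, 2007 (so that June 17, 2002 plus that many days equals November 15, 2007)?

Jun 17, 2002 → Jun 17, 2003: 365 days.
Jun 17, 2003 → Jun 17, 2004: 366 days (Feb 29, 2004 is in that span).
Jun 17, 2004 → Jun 17, 2005: 365 days.
Jun 17, 2005 → Jun 17, 2006: 365 days.
Jun 17, 2006 → Jun 17, 2007: 365 days.
Jun 17, 2007 → Jul 17, 2007: 30 days (June has 30).
Jul 17, 2007 → Aug 17, 2007: 31 days (July has 31).
Aug 17, 2007 → Sep 17, 2007: 31 days (August has 31).
Sep 17, 2007 → Oct 17, 2007: 30 days (September has 30).
Oct 17, 2007 → Nov 15, 2007: 29 days.
Total: 1977 days.

1977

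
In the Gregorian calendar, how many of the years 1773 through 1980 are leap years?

Multiples of 4 in [1773,1980]: 52.
Of those, multiples of 100: 2 (not leap unless ÷400).
Multiples of 400: 0.
Leap years = 52 − 2 + 0 = 50.

50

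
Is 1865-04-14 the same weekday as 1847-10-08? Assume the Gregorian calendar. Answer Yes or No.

Yes

From Oct 8, 1847 to Apr 14, 1865 is 6398 days.
6398 mod 7 = 0, so they are the same weekday.
(Oct 8, 1847 is a Friday; Apr 14, 1865 is a Friday.)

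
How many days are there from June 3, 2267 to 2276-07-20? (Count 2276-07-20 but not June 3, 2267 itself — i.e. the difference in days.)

Jun 3, 2267 → Jun 3, 2268: 366 days (Feb 29, 2268 is in that span).
Jun 3, 2268 → Jun 3, 2269: 365 days.
Jun 3, 2269 → Jun 3, 2270: 365 days.
Jun 3, 2270 → Jun 3, 2271: 365 days.
Jun 3, 2271 → Jun 3, 2272: 366 days (Feb 29, 2272 is in that span).
Jun 3, 2272 → Jun 3, 2273: 365 days.
Jun 3, 2273 → Jun 3, 2274: 365 days.
Jun 3, 2274 → Jun 3, 2275: 365 days.
Jun 3, 2275 → Jun 3, 2276: 366 days (Feb 29, 2276 is in that span).
Jun 3, 2276 → Jul 3, 2276: 30 days (June has 30).
Jul 3, 2276 → Jul 20, 2276: 17 days.
Total: 3335 days.

3335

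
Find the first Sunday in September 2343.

September 5, 2343

September 1, 2343 is a Wednesday.
The first Sunday is therefore September 5 (4 days later).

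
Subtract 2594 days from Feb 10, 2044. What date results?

January 3, 2037

−365 (one year) → Feb 10, 2043 (2229 left).
−365 (one year) → Feb 10, 2042 (1864 left).
−365 (one year) → Feb 10, 2041 (1499 left).
−366 (one year; includes Feb 29, 2040) → Feb 10, 2040 (1133 left).
−365 (one year) → Feb 10, 2039 (768 left).
−365 (one year) → Feb 10, 2038 (403 left).
−365 (one year) → Feb 10, 2037 (38 left).
−10 → Jan 31, 2037 (end of Jan, 31 days; 28 left).
−28 → Jan 3, 2037.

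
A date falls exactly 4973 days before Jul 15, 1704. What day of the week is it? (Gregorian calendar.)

First find the weekday of Jul 15, 1704. Doomsday rule: the anchor day for the 1700s is Sunday. For year 04: 4÷12 = 0 r 4, and 4÷4 = 1, so 0+4+1 = 5.
Sunday + 5 ≡ Friday — that's 1704's doomsday.
In July the doomsday date is Jul 11.
Jul 15 is 4 days after Jul 11; 4 mod 7 = 4, so Friday + 4 = Tuesday.
4973 mod 7 = 3, so 4973 days before a Tuesday is Tuesday − 3 = Saturday.

Saturday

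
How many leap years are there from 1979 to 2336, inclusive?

Multiples of 4 in [1979,2336]: 90.
Of those, multiples of 100: 4 (not leap unless ÷400).
Multiples of 400: 1.
Leap years = 90 − 4 + 1 = 87.

87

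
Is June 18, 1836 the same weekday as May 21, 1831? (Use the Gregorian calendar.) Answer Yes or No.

From May 21, 1831 to Jun 18, 1836 is 1855 days.
1855 mod 7 = 0, so they are the same weekday.
(May 21, 1831 is a Saturday; Jun 18, 1836 is a Saturday.)

Yes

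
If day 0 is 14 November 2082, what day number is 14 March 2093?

Nov 14, 2082 → Nov 14, 2083: 365 days.
Nov 14, 2083 → Nov 14, 2084: 366 days (Feb 29, 2084 is in that span).
Nov 14, 2084 → Nov 14, 2085: 365 days.
Nov 14, 2085 → Nov 14, 2086: 365 days.
Nov 14, 2086 → Nov 14, 2087: 365 days.
Nov 14, 2087 → Nov 14, 2088: 366 days (Feb 29, 2088 is in that span).
Nov 14, 2088 → Nov 14, 2089: 365 days.
Nov 14, 2089 → Nov 14, 2090: 365 days.
Nov 14, 2090 → Nov 14, 2091: 365 days.
Nov 14, 2091 → Nov 14, 2092: 366 days (Feb 29, 2092 is in that span).
Nov 14, 2092 → Dec 14, 2092: 30 days (November has 30).
Dec 14, 2092 → Jan 14, 2093: 31 days (December has 31).
Jan 14, 2093 → Feb 14, 2093: 31 days (January has 31).
Feb 14, 2093 → Mar 14, 2093: 28 days.
Total: 3773 days.

3773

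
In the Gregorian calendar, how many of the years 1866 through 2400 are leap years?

130

Multiples of 4 in [1866,2400]: 134.
Of those, multiples of 100: 6 (not leap unless ÷400).
Multiples of 400: 2.
Leap years = 134 − 6 + 2 = 130.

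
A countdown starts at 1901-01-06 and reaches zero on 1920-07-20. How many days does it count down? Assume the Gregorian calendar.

7135

Jan 6, 1901 → Jan 6, 1902: 365 days.
Jan 6, 1902 → Jan 6, 1903: 365 days.
Jan 6, 1903 → Jan 6, 1904: 365 days.
Jan 6, 1904 → Jan 6, 1905: 366 days (Feb 29, 1904 is in that span).
Jan 6, 1905 → Jan 6, 1906: 365 days.
Jan 6, 1906 → Jan 6, 1907: 365 days.
Jan 6, 1907 → Jan 6, 1908: 365 days.
Jan 6, 1908 → Jan 6, 1909: 366 days (Feb 29, 1908 is in that span).
Jan 6, 1909 → Jan 6, 1910: 365 days.
Jan 6, 1910 → Jan 6, 1911: 365 days.
Jan 6, 1911 → Jan 6, 1912: 365 days.
Jan 6, 1912 → Jan 6, 1913: 366 days (Feb 29, 1912 is in that span).
Jan 6, 1913 → Jan 6, 1914: 365 days.
Jan 6, 1914 → Jan 6, 1915: 365 days.
Jan 6, 1915 → Jan 6, 1916: 365 days.
Jan 6, 1916 → Jan 6, 1917: 366 days (Feb 29, 1916 is in that span).
Jan 6, 1917 → Jan 6, 1918: 365 days.
Jan 6, 1918 → Jan 6, 1919: 365 days.
Jan 6, 1919 → Jan 6, 1920: 365 days.
Jan 6, 1920 → Feb 6, 1920: 31 days (January has 31).
Feb 6, 1920 → Mar 6, 1920: 29 days (February has 29).
Mar 6, 1920 → Apr 6, 1920: 31 days (March has 31).
Apr 6, 1920 → May 6, 1920: 30 days (April has 30).
May 6, 1920 → Jun 6, 1920: 31 days (May has 31).
Jun 6, 1920 → Jul 6, 1920: 30 days (June has 30).
Jul 6, 1920 → Jul 20, 1920: 14 days.
Total: 7135 days.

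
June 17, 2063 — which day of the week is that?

Sunday

Doomsday rule: the anchor day for the 2000s is Tuesday. For year 63: 63÷12 = 5 r 3, and 3÷4 = 0, so 5+3+0 = 8.
Tuesday + 8 ≡ Wednesday — that's 2063's doomsday.
In June the doomsday date is Jun 6.
Jun 17 is 11 days after Jun 6; 11 mod 7 = 4, so Wednesday + 4 = Sunday.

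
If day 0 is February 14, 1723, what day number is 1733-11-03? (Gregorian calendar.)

Feb 14, 1723 → Feb 14, 1724: 365 days.
Feb 14, 1724 → Feb 14, 1725: 366 days (Feb 29, 1724 is in that span).
Feb 14, 1725 → Feb 14, 1726: 365 days.
Feb 14, 1726 → Feb 14, 1727: 365 days.
Feb 14, 1727 → Feb 14, 1728: 365 days.
Feb 14, 1728 → Feb 14, 1729: 366 days (Feb 29, 1728 is in that span).
Feb 14, 1729 → Feb 14, 1730: 365 days.
Feb 14, 1730 → Feb 14, 1731: 365 days.
Feb 14, 1731 → Feb 14, 1732: 365 days.
Feb 14, 1732 → Feb 14, 1733: 366 days (Feb 29, 1732 is in that span).
Feb 14, 1733 → Mar 14, 1733: 28 days (February has 28).
Mar 14, 1733 → Apr 14, 1733: 31 days (March has 31).
Apr 14, 1733 → May 14, 1733: 30 days (April has 30).
May 14, 1733 → Jun 14, 1733: 31 days (May has 31).
Jun 14, 1733 → Jul 14, 1733: 30 days (June has 30).
Jul 14, 1733 → Aug 14, 1733: 31 days (July has 31).
Aug 14, 1733 → Sep 14, 1733: 31 days (August has 31).
Sep 14, 1733 → Oct 14, 1733: 30 days (September has 30).
Oct 14, 1733 → Nov 3, 1733: 20 days.
Total: 3915 days.

3915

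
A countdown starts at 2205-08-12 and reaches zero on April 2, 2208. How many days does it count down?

964

Aug 12, 2205 → Aug 12, 2206: 365 days.
Aug 12, 2206 → Aug 12, 2207: 365 days.
Aug 12, 2207 → Sep 12, 2207: 31 days (August has 31).
Sep 12, 2207 → Oct 12, 2207: 30 days (September has 30).
Oct 12, 2207 → Nov 12, 2207: 31 days (October has 31).
Nov 12, 2207 → Dec 12, 2207: 30 days (November has 30).
Dec 12, 2207 → Jan 12, 2208: 31 days (December has 31).
Jan 12, 2208 → Feb 12, 2208: 31 days (January has 31).
Feb 12, 2208 → Mar 12, 2208: 29 days (February has 29).
Mar 12, 2208 → Apr 2, 2208: 21 days.
Total: 964 days.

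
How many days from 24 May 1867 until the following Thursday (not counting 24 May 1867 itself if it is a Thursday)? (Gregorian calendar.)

6

May 24, 1867 is a Friday.
From Friday to the next Thursday is 6 days.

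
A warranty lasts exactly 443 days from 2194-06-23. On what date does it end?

September 9, 2195

+365 (one year) → Jun 23, 2195 (78 left).
Jun has 30 days: +8 → Jul 1, 2195 (70 left).
Jul has 31 days: +31 → Aug 1, 2195 (39 left).
Aug has 31 days: +31 → Sep 1, 2195 (8 left).
+8 → Sep 9, 2195.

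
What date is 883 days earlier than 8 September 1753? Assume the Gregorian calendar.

−365 (one year) → Sep 8, 1752 (518 left).
−366 (one year; includes Feb 29, 1752) → Sep 8, 1751 (152 left).
−8 → Aug 31, 1751 (end of Aug, 31 days; 144 left).
−31 → Jul 31, 1751 (end of Jul, 31 days; 113 left).
−31 → Jun 30, 1751 (end of Jun, 30 days; 82 left).
−30 → May 31, 1751 (end of May, 31 days; 52 left).
−31 → Apr 30, 1751 (end of Apr, 30 days; 21 left).
−21 → Apr 9, 1751.

April 9, 1751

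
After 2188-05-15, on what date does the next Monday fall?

May 19, 2188

May 15, 2188 is a Thursday.
From Thursday to the next Monday is 4 days.
May 15, 2188 + 4 = May 19, 2188.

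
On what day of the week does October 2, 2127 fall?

Thursday

Doomsday rule: the anchor day for the 2100s is Sunday. For year 27: 27÷12 = 2 r 3, and 3÷4 = 0, so 2+3+0 = 5.
Sunday + 5 ≡ Friday — that's 2127's doomsday.
In October the doomsday date is Oct 10.
Oct 2 is 8 days before Oct 10; 8 mod 7 = 1, so Friday − 1 = Thursday.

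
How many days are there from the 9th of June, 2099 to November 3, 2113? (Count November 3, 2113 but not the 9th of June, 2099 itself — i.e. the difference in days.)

5260

Jun 9, 2099 → Jun 9, 2100: 365 days.
Jun 9, 2100 → Jun 9, 2101: 365 days.
Jun 9, 2101 → Jun 9, 2102: 365 days.
Jun 9, 2102 → Jun 9, 2103: 365 days.
Jun 9, 2103 → Jun 9, 2104: 366 days (Feb 29, 2104 is in that span).
Jun 9, 2104 → Jun 9, 2105: 365 days.
Jun 9, 2105 → Jun 9, 2106: 365 days.
Jun 9, 2106 → Jun 9, 2107: 365 days.
Jun 9, 2107 → Jun 9, 2108: 366 days (Feb 29, 2108 is in that span).
Jun 9, 2108 → Jun 9, 2109: 365 days.
Jun 9, 2109 → Jun 9, 2110: 365 days.
Jun 9, 2110 → Jun 9, 2111: 365 days.
Jun 9, 2111 → Jun 9, 2112: 366 days (Feb 29, 2112 is in that span).
Jun 9, 2112 → Jun 9, 2113: 365 days.
Jun 9, 2113 → Jul 9, 2113: 30 days (June has 30).
Jul 9, 2113 → Aug 9, 2113: 31 days (July has 31).
Aug 9, 2113 → Sep 9, 2113: 31 days (August has 31).
Sep 9, 2113 → Oct 9, 2113: 30 days (September has 30).
Oct 9, 2113 → Nov 3, 2113: 25 days.
Total: 5260 days.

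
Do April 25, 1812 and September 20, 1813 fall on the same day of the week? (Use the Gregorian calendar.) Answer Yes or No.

No

From Apr 25, 1812 to Sep 20, 1813 is 513 days.
513 mod 7 = 2, so they are different weekdays.
(Apr 25, 1812 is a Saturday; Sep 20, 1813 is a Monday.)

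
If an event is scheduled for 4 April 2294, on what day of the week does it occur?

Wednesday

Doomsday rule: the anchor day for the 2200s is Friday. For year 94: 94÷12 = 7 r 10, and 10÷4 = 2, so 7+10+2 = 19.
Friday + 19 ≡ Wednesday — that's 2294's doomsday.
In April the doomsday date is Apr 4.
Apr 4 is the doomsday itself: Wednesday.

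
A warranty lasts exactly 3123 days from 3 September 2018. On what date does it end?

+365 (one year) → Sep 3, 2019 (2758 left).
+366 (one year; includes Feb 29, 2020) → Sep 3, 2020 (2392 left).
+365 (one year) → Sep 3, 2021 (2027 left).
+365 (one year) → Sep 3, 2022 (1662 left).
+365 (one year) → Sep 3, 2023 (1297 left).
+366 (one year; includes Feb 29, 2024) → Sep 3, 2024 (931 left).
+365 (one year) → Sep 3, 2025 (566 left).
+365 (one year) → Sep 3, 2026 (201 left).
Sep has 30 days: +28 → Oct 1, 2026 (173 left).
Oct has 31 days: +31 → Nov 1, 2026 (142 left).
Nov has 30 days: +30 → Dec 1, 2026 (112 left).
Dec has 31 days: +31 → Jan 1, 2027 (81 left).
Jan has 31 days: +31 → Feb 1, 2027 (50 left).
Feb has 28 days: +28 → Mar 1, 2027 (22 left).
+22 → Mar 23, 2027.

March 23, 2027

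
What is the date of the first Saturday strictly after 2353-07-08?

July 11, 2353

Jul 8, 2353 is a Wednesday.
From Wednesday to the next Saturday is 3 days.
Jul 8, 2353 + 3 = Jul 11, 2353.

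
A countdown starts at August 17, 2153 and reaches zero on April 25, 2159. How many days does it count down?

Aug 17, 2153 → Aug 17, 2154: 365 days.
Aug 17, 2154 → Aug 17, 2155: 365 days.
Aug 17, 2155 → Aug 17, 2156: 366 days (Feb 29, 2156 is in that span).
Aug 17, 2156 → Aug 17, 2157: 365 days.
Aug 17, 2157 → Aug 17, 2158: 365 days.
Aug 17, 2158 → Sep 17, 2158: 31 days (August has 31).
Sep 17, 2158 → Oct 17, 2158: 30 days (September has 30).
Oct 17, 2158 → Nov 17, 2158: 31 days (October has 31).
Nov 17, 2158 → Dec 17, 2158: 30 days (November has 30).
Dec 17, 2158 → Jan 17, 2159: 31 days (December has 31).
Jan 17, 2159 → Feb 17, 2159: 31 days (January has 31).
Feb 17, 2159 → Mar 17, 2159: 28 days (February has 28).
Mar 17, 2159 → Apr 17, 2159: 31 days (March has 31).
Apr 17, 2159 → Apr 25, 2159: 8 days.
Total: 2077 days.

2077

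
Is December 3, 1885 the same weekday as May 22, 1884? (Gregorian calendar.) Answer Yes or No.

From May 22, 1884 to Dec 3, 1885 is 560 days.
560 mod 7 = 0, so they are the same weekday.
(May 22, 1884 is a Thursday; Dec 3, 1885 is a Thursday.)

Yes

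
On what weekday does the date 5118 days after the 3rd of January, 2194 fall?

Jan 3, 2194 is a Friday.
5118 mod 7 = 1, so 5118 days after a Friday is Friday + 1 = Saturday.

Saturday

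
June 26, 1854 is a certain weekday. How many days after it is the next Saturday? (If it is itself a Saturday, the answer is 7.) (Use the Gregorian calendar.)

Jun 26, 1854 is a Monday.
From Monday to the next Saturday is 5 days.

5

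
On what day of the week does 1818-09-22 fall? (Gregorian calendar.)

Tuesday

Doomsday rule: the anchor day for the 1800s is Friday. For year 18: 18÷12 = 1 r 6, and 6÷4 = 1, so 1+6+1 = 8.
Friday + 8 ≡ Saturday — that's 1818's doomsday.
In September the doomsday date is Sep 5.
Sep 22 is 17 days after Sep 5; 17 mod 7 = 3, so Saturday + 3 = Tuesday.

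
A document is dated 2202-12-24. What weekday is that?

January 1, 2202 is a Friday.
Jan 1, 2202 → Feb 1, 2202: 31 days (January has 31).
Feb 1, 2202 → Mar 1, 2202: 28 days (February has 28).
Mar 1, 2202 → Apr 1, 2202: 31 days (March has 31).
Apr 1, 2202 → May 1, 2202: 30 days (April has 30).
May 1, 2202 → Jun 1, 2202: 31 days (May has 31).
Jun 1, 2202 → Jul 1, 2202: 30 days (June has 30).
Jul 1, 2202 → Aug 1, 2202: 31 days (July has 31).
Aug 1, 2202 → Sep 1, 2202: 31 days (August has 31).
Sep 1, 2202 → Oct 1, 2202: 30 days (September has 30).
Oct 1, 2202 → Nov 1, 2202: 31 days (October has 31).
Nov 1, 2202 → Dec 1, 2202: 30 days (November has 30).
Dec 1, 2202 → Dec 24, 2202: 23 days.
Total: 357 days.
357 mod 7 = 0, so Friday + 0 = Friday.

Friday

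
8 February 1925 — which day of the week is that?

January 1, 1925 is a Thursday.
Jan 1, 1925 → Feb 1, 1925: 31 days (January has 31).
Feb 1, 1925 → Feb 8, 1925: 7 days.
Total: 38 days.
38 mod 7 = 3, so Thursday + 3 = Sunday.

Sunday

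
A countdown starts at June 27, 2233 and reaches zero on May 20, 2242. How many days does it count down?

Jun 27, 2233 → Jun 27, 2234: 365 days.
Jun 27, 2234 → Jun 27, 2235: 365 days.
Jun 27, 2235 → Jun 27, 2236: 366 days (Feb 29, 2236 is in that span).
Jun 27, 2236 → Jun 27, 2237: 365 days.
Jun 27, 2237 → Jun 27, 2238: 365 days.
Jun 27, 2238 → Jun 27, 2239: 365 days.
Jun 27, 2239 → Jun 27, 2240: 366 days (Feb 29, 2240 is in that span).
Jun 27, 2240 → Jun 27, 2241: 365 days.
Jun 27, 2241 → Jul 27, 2241: 30 days (June has 30).
Jul 27, 2241 → Aug 27, 2241: 31 days (July has 31).
Aug 27, 2241 → Sep 27, 2241: 31 days (August has 31).
Sep 27, 2241 → Oct 27, 2241: 30 days (September has 30).
Oct 27, 2241 → Nov 27, 2241: 31 days (October has 31).
Nov 27, 2241 → Dec 27, 2241: 30 days (November has 30).
Dec 27, 2241 → Jan 27, 2242: 31 days (December has 31).
Jan 27, 2242 → Feb 27, 2242: 31 days (January has 31).
Feb 27, 2242 → Mar 27, 2242: 28 days (February has 28).
Mar 27, 2242 → Apr 27, 2242: 31 days (March has 31).
Apr 27, 2242 → May 20, 2242: 23 days.
Total: 3249 days.

3249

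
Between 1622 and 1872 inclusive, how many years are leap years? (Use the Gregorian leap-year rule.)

61

Multiples of 4 in [1622,1872]: 63.
Of those, multiples of 100: 2 (not leap unless ÷400).
Multiples of 400: 0.
Leap years = 63 − 2 + 0 = 61.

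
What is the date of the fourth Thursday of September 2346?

September 1, 2346 is a Sunday.
The first Thursday is therefore September 5 (4 days later).
The fourth Thursday is 5 + 3×7 = September 26.

September 26, 2346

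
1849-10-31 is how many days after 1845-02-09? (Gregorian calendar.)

1725

Feb 9, 1845 → Feb 9, 1846: 365 days.
Feb 9, 1846 → Feb 9, 1847: 365 days.
Feb 9, 1847 → Feb 9, 1848: 365 days.
Feb 9, 1848 → Feb 9, 1849: 366 days (Feb 29, 1848 is in that span).
Feb 9, 1849 → Mar 9, 1849: 28 days (February has 28).
Mar 9, 1849 → Apr 9, 1849: 31 days (March has 31).
Apr 9, 1849 → May 9, 1849: 30 days (April has 30).
May 9, 1849 → Jun 9, 1849: 31 days (May has 31).
Jun 9, 1849 → Jul 9, 1849: 30 days (June has 30).
Jul 9, 1849 → Aug 9, 1849: 31 days (July has 31).
Aug 9, 1849 → Sep 9, 1849: 31 days (August has 31).
Sep 9, 1849 → Oct 9, 1849: 30 days (September has 30).
Oct 9, 1849 → Oct 31, 1849: 22 days.
Total: 1725 days.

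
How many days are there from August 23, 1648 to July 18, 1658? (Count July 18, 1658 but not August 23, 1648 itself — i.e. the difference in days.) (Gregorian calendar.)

Aug 23, 1648 → Aug 23, 1649: 365 days.
Aug 23, 1649 → Aug 23, 1650: 365 days.
Aug 23, 1650 → Aug 23, 1651: 365 days.
Aug 23, 1651 → Aug 23, 1652: 366 days (Feb 29, 1652 is in that span).
Aug 23, 1652 → Aug 23, 1653: 365 days.
Aug 23, 1653 → Aug 23, 1654: 365 days.
Aug 23, 1654 → Aug 23, 1655: 365 days.
Aug 23, 1655 → Aug 23, 1656: 366 days (Feb 29, 1656 is in that span).
Aug 23, 1656 → Aug 23, 1657: 365 days.
Aug 23, 1657 → Sep 23, 1657: 31 days (August has 31).
Sep 23, 1657 → Oct 23, 1657: 30 days (September has 30).
Oct 23, 1657 → Nov 23, 1657: 31 days (October has 31).
Nov 23, 1657 → Dec 23, 1657: 30 days (November has 30).
Dec 23, 1657 → Jan 23, 1658: 31 days (December has 31).
Jan 23, 1658 → Feb 23, 1658: 31 days (January has 31).
Feb 23, 1658 → Mar 23, 1658: 28 days (February has 28).
Mar 23, 1658 → Apr 23, 1658: 31 days (March has 31).
Apr 23, 1658 → May 23, 1658: 30 days (April has 30).
May 23, 1658 → Jun 23, 1658: 31 days (May has 31).
Jun 23, 1658 → Jul 18, 1658: 25 days.
Total: 3616 days.

3616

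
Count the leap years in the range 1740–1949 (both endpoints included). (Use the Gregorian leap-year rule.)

51

Multiples of 4 in [1740,1949]: 53.
Of those, multiples of 100: 2 (not leap unless ÷400).
Multiples of 400: 0.
Leap years = 53 − 2 + 0 = 51.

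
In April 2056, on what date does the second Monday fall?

April 1, 2056 is a Saturday.
The first Monday is therefore April 3 (2 days later).
The second Monday is 3 + 1×7 = April 10.

April 10, 2056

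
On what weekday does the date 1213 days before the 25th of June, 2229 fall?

First find the weekday of Jun 25, 2229. Doomsday rule: the anchor day for the 2200s is Friday. For year 29: 29÷12 = 2 r 5, and 5÷4 = 1, so 2+5+1 = 8.
Friday + 8 ≡ Saturday — that's 2229's doomsday.
In June the doomsday date is Jun 6.
Jun 25 is 19 days after Jun 6; 19 mod 7 = 5, so Saturday + 5 = Thursday.
1213 mod 7 = 2, so 1213 days before a Thursday is Thursday − 2 = Tuesday.

Tuesday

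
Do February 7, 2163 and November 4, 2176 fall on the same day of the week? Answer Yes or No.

From Feb 7, 2163 to Nov 4, 2176 is 5019 days.
5019 mod 7 = 0, so they are the same weekday.
(Feb 7, 2163 is a Monday; Nov 4, 2176 is a Monday.)

Yes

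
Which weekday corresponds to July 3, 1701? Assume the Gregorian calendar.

Doomsday rule: the anchor day for the 1700s is Sunday. For year 01: 1÷12 = 0 r 1, and 1÷4 = 0, so 0+1+0 = 1.
Sunday + 1 ≡ Monday — that's 1701's doomsday.
In July the doomsday date is Jul 11.
Jul 3 is 8 days before Jul 11; 8 mod 7 = 1, so Monday − 1 = Sunday.

Sunday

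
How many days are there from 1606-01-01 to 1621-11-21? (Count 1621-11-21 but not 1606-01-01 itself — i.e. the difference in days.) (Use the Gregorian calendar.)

Jan 1, 1606 → Jan 1, 1607: 365 days.
Jan 1, 1607 → Jan 1, 1608: 365 days.
Jan 1, 1608 → Jan 1, 1609: 366 days (Feb 29, 1608 is in that span).
Jan 1, 1609 → Jan 1, 1610: 365 days.
Jan 1, 1610 → Jan 1, 1611: 365 days.
Jan 1, 1611 → Jan 1, 1612: 365 days.
Jan 1, 1612 → Jan 1, 1613: 366 days (Feb 29, 1612 is in that span).
Jan 1, 1613 → Jan 1, 1614: 365 days.
Jan 1, 1614 → Jan 1, 1615: 365 days.
Jan 1, 1615 → Jan 1, 1616: 365 days.
Jan 1, 1616 → Jan 1, 1617: 366 days (Feb 29, 1616 is in that span).
Jan 1, 1617 → Jan 1, 1618: 365 days.
Jan 1, 1618 → Jan 1, 1619: 365 days.
Jan 1, 1619 → Jan 1, 1620: 365 days.
Jan 1, 1620 → Jan 1, 1621: 366 days (Feb 29, 1620 is in that span).
Jan 1, 1621 → Feb 1, 1621: 31 days (January has 31).
Feb 1, 1621 → Mar 1, 1621: 28 days (February has 28).
Mar 1, 1621 → Apr 1, 1621: 31 days (March has 31).
Apr 1, 1621 → May 1, 1621: 30 days (April has 30).
May 1, 1621 → Jun 1, 1621: 31 days (May has 31).
Jun 1, 1621 → Jul 1, 1621: 30 days (June has 30).
Jul 1, 1621 → Aug 1, 1621: 31 days (July has 31).
Aug 1, 1621 → Sep 1, 1621: 31 days (August has 31).
Sep 1, 1621 → Oct 1, 1621: 30 days (September has 30).
Oct 1, 1621 → Nov 1, 1621: 31 days (October has 31).
Nov 1, 1621 → Nov 21, 1621: 20 days.
Total: 5803 days.

5803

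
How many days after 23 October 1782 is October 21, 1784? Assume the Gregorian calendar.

Oct 23, 1782 → Oct 23, 1783: 365 days.
Oct 23, 1783 → Nov 23, 1783: 31 days (October has 31).
Nov 23, 1783 → Dec 23, 1783: 30 days (November has 30).
Dec 23, 1783 → Jan 23, 1784: 31 days (December has 31).
Jan 23, 1784 → Feb 23, 1784: 31 days (January has 31).
Feb 23, 1784 → Mar 23, 1784: 29 days (February has 29).
Mar 23, 1784 → Apr 23, 1784: 31 days (March has 31).
Apr 23, 1784 → May 23, 1784: 30 days (April has 30).
May 23, 1784 → Jun 23, 1784: 31 days (May has 31).
Jun 23, 1784 → Jul 23, 1784: 30 days (June has 30).
Jul 23, 1784 → Aug 23, 1784: 31 days (July has 31).
Aug 23, 1784 → Sep 23, 1784: 31 days (August has 31).
Sep 23, 1784 → Oct 21, 1784: 28 days.
Total: 729 days.

729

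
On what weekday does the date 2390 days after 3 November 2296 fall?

Friday

First find the weekday of Nov 3, 2296. Doomsday rule: the anchor day for the 2200s is Friday. For year 96: 96÷12 = 8 r 0, and 0÷4 = 0, so 8+0+0 = 8.
Friday + 8 ≡ Saturday — that's 2296's doomsday.
In November the doomsday date is Nov 7.
Nov 3 is 4 days before Nov 7; 4 mod 7 = 4, so Saturday − 4 = Tuesday.
2390 mod 7 = 3, so 2390 days after a Tuesday is Tuesday + 3 = Friday.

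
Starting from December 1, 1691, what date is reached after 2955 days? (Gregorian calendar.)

+366 (one year; includes Feb 29, 1692) → Dec 1, 1692 (2589 left).
+365 (one year) → Dec 1, 1693 (2224 left).
+365 (one year) → Dec 1, 1694 (1859 left).
+365 (one year) → Dec 1, 1695 (1494 left).
+366 (one year; includes Feb 29, 1696) → Dec 1, 1696 (1128 left).
+365 (one year) → Dec 1, 1697 (763 left).
+365 (one year) → Dec 1, 1698 (398 left).
Dec has 31 days: +31 → Jan 1, 1699 (367 left).
Jan has 31 days: +31 → Feb 1, 1699 (336 left).
Feb has 28 days: +28 → Mar 1, 1699 (308 left).
Mar has 31 days: +31 → Apr 1, 1699 (277 left).
Apr has 30 days: +30 → May 1, 1699 (247 left).
May has 31 days: +31 → Jun 1, 1699 (216 left).
Jun has 30 days: +30 → Jul 1, 1699 (186 left).
Jul has 31 days: +31 → Aug 1, 1699 (155 left).
Aug has 31 days: +31 → Sep 1, 1699 (124 left).
Sep has 30 days: +30 → Oct 1, 1699 (94 left).
Oct has 31 days: +31 → Nov 1, 1699 (63 left).
Nov has 30 days: +30 → Dec 1, 1699 (33 left).
Dec has 31 days: +31 → Jan 1, 1700 (2 left).
+2 → Jan 3, 1700.

January 3, 1700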